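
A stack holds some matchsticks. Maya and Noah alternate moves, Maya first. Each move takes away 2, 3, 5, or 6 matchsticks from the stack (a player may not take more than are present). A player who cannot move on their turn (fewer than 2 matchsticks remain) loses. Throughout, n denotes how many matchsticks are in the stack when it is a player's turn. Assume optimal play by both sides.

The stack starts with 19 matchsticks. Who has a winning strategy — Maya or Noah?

Maya wins.

Positions with no move are L. A position that does have a move is losing for the player to move precisely when every available move leads to a winning position for the opponent. Fill in the labels:
n=0: no move → L
n=1: no move → L
n=2: →0(L), so W
n=3: →1(L), so W
n=4: →1(L), so W
n=5: →0(L), so W
n=6: →1(L), so W
n=7: →1(L), so W
n=8: →6(W), 5(W), 3(W), 2(W) — all W, so L
n=9: →7(W), 6(W), 4(W), 3(W) — all W, so L
n=10: →8(L), so W
n=11: →9(L), so W
n=12: →9(L), so W
n=13: →8(L), so W
n=14: →9(L), so W
n=15: →9(L), so W
n=16: →14(W), 13(W), 11(W), 10(W) — all W, so L
n=17: →15(W), 14(W), 12(W), 11(W) — all W, so L
n=18: →16(L), so W
n=19: →17(L), so W
The starting position 19 is W: Maya should remove 2, leaving 17, handing over an L position.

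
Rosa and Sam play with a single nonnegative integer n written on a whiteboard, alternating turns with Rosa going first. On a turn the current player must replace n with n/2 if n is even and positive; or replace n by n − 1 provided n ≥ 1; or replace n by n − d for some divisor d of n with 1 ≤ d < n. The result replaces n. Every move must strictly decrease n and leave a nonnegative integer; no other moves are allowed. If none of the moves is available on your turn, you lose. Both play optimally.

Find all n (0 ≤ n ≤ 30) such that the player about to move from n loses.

Work bottom-up. With no move the player to move loses. Otherwise the position is W if at least one move leads to an L position for the opponent, and L if every move leads to a W.
n=0: no move → L
n=1: →0(L), so W
n=2: →1(W) only, which is W, so L
n=3: →2(L), so W
n=4: →2(L), so W
n=5: →4(W) only, which is W, so L
n=6: →5(L), so W
n=7: →6(W) only, which is W, so L
n=8: →7(L), so W
n=9: →6(W), 8(W) — all W, so L
n=10: →5(L), so W
n=11: →10(W) only, which is W, so L
n=12: →9(L), so W
n=13: →12(W) only, which is W, so L
n=14: →7(L), so W
n=15: →10(W), 12(W), 14(W) — all W, so L
n=16: →15(L), so W
n=17: →16(W) only, which is W, so L
n=18: →9(L), so W
n=19: →18(W) only, which is W, so L
n=20: →15(L), so W
n=21: →14(W), 18(W), 20(W) — all W, so L
n=22: →11(L), so W
n=23: →22(W) only, which is W, so L
n=24: →21(L), so W
n=25: →20(W), 24(W) — all W, so L
n=26: →13(L), so W
n=27: →18(W), 24(W), 26(W) — all W, so L
n=28: →21(L), so W
n=29: →28(W) only, which is W, so L
n=30: →15(L), so W
Reading off the rows marked L gives the requested list; there are 15 such values of n.

0, 2, 5, 7, 9, 11, 13, 15, 17, 19, 21, 23, 25, 27, 29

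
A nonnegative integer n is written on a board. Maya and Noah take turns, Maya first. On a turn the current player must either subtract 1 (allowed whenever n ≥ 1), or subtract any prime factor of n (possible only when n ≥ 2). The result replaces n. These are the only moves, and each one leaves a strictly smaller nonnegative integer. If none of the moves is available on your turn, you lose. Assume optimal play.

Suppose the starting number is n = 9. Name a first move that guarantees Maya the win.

Work bottom-up. With no move the player to move loses. Otherwise the position is W if at least one move leads to an L position for the opponent, and L if every move leads to a W.
n=0: no move → L
n=1: →0(L), so W
n=2: →0(L), so W
n=3: →0(L), so W
n=4: →2(W), 3(W) — all W, so L
n=5: →0(L), so W
n=6: →4(L), so W
n=7: →0(L), so W
n=8: →6(W), 7(W) — all W, so L
n=9: →8(L), so W
From 9, the L positions reachable in one move are: 8.

Move to 8.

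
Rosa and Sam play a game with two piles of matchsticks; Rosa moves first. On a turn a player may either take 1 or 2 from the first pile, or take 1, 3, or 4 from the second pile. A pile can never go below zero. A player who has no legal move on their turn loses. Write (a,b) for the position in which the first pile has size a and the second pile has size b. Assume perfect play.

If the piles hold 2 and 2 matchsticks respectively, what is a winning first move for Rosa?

Classify positions by backward induction: terminal positions (no move available) are L. From any other position, the mover wins iff some move reaches an L.
No move ever increases a pile, so every position that can arise here has a ≤ 2 and b ≤ 2; it is enough to label the cells with 0 ≤ a ≤ 2 and 0 ≤ b ≤ 2.
Every move lowers a or b (never raises either), so fill the grid row by row in increasing a, and left to right within a row: each cell's successors are then already labelled.
      b=0  b=1  b=2
a=0:    L    W    L
a=1:    W    L    W
a=2:    W    W    W
Cells with no legal move (terminal, hence L): (0,0).
The remaining L cells, each justified by listing all of its moves:
(0,2): the only move is to (0,1)(W), a W ⇒ L
(1,1): moves to (0,1)(W), (1,0)(W); every one is W ⇒ L
Every other cell has at least one move into one of the L cells above, so it is W.
From (2,2), the L positions reachable in one move are: (0,2).

Move to (0,2).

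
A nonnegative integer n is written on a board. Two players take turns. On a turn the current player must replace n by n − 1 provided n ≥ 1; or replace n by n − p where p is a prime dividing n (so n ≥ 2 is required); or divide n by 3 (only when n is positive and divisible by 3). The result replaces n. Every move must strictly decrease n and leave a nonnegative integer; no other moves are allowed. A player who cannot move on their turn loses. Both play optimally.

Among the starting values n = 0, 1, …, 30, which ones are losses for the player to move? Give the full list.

0, 4, 8, 14, 18, 22, 25, 27

Use the standard recursion: the mover loses at a terminal position; elsewhere, the mover wins exactly when some move hands the opponent an L position.
n=0: no move → L
n=1: reaches L-position 0 → W
n=2: reaches L-position 0 → W
n=3: reaches L-position 0 → W
n=4: only reaches 2(W), 3(W), all W → L
n=5: reaches L-position 0 → W
n=6: reaches L-position 4 → W
n=7: reaches L-position 0 → W
n=8: only reaches 6(W), 7(W), all W → L
n=9: reaches L-position 8 → W
n=10: reaches L-position 8 → W
n=11: reaches L-position 0 → W
n=12: reaches L-position 4 → W
n=13: reaches L-position 0 → W
n=14: only reaches 7(W), 12(W), 13(W), all W → L
n=15: reaches L-position 14 → W
n=16: reaches L-position 14 → W
n=17: reaches L-position 0 → W
n=18: only reaches 6(W), 15(W), 16(W), 17(W), all W → L
n=19: reaches L-position 0 → W
n=20: reaches L-position 18 → W
n=21: reaches L-position 14 → W
n=22: only reaches 11(W), 20(W), 21(W), all W → L
n=23: reaches L-position 0 → W
n=24: reaches L-position 8 → W
n=25: only reaches 20(W), 24(W), all W → L
n=26: reaches L-position 25 → W
n=27: only reaches 9(W), 24(W), 26(W), all W → L
n=28: reaches L-position 27 → W
n=29: reaches L-position 0 → W
n=30: reaches L-position 25 → W
Reading off the rows marked L gives the requested list; there are 8 such values of n.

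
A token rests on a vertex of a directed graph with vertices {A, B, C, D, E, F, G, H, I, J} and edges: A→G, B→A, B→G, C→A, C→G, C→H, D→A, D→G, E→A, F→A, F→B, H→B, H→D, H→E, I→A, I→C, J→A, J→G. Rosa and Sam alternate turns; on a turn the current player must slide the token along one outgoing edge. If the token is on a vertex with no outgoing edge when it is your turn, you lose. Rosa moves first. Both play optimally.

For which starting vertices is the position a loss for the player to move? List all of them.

E, F, G, I

Positions with no move are L. A position that does have a move is losing for the player to move precisely when every available move leads to a winning position for the opponent. Fill in the labels:
Every edge goes from a vertex to one that appears earlier in the order G, A, D, B, E, H, C, F, J, I, so processing vertices in that order labels each vertex after all of its successors.
G: no outgoing edge → L
A: →G(L), so W
D: →G(L), so W
B: →G(L), so W
E: →A(W) only, which is W, so L
H: →E(L), so W
C: →G(L), so W
F: →B(W), A(W) — all W, so L
J: →G(L), so W
I: →C(W), A(W) — all W, so L
The losing starting vertices are exactly the entries labelled L in this table (4 of them).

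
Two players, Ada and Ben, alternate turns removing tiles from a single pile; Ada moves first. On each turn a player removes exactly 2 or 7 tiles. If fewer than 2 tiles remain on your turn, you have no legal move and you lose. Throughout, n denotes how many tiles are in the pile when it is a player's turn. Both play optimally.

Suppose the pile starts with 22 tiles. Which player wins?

Ben wins.

Use the standard recursion: the mover loses at a terminal position; elsewhere, the mover wins exactly when some move hands the opponent an L position.
n=0: no move → L
n=1: no move → L
n=2: can move to 0, which is L ⇒ W
n=3: can move to 1, which is L ⇒ W
n=4: the only move is to 2(W), a W ⇒ L
n=5: the only move is to 3(W), a W ⇒ L
n=6: can move to 4, which is L ⇒ W
n=7: can move to 5, which is L ⇒ W
n=8: can move to 1, which is L ⇒ W
n=9: moves to 7(W), 2(W); every one is W ⇒ L
n=10: moves to 8(W), 3(W); every one is W ⇒ L
n=11: can move to 9, which is L ⇒ W
n=12: can move to 10, which is L ⇒ W
n=13: moves to 11(W), 6(W); every one is W ⇒ L
n=14: moves to 12(W), 7(W); every one is W ⇒ L
n=15: can move to 13, which is L ⇒ W
n=16: can move to 14, which is L ⇒ W
n=17: can move to 10, which is L ⇒ W
n=18: moves to 16(W), 11(W); every one is W ⇒ L
n=19: moves to 17(W), 12(W); every one is W ⇒ L
n=20: can move to 18, which is L ⇒ W
n=21: can move to 19, which is L ⇒ W
n=22: moves to 20(W), 15(W); every one is W ⇒ L
Every move from 22 reaches a W position, so the mover loses.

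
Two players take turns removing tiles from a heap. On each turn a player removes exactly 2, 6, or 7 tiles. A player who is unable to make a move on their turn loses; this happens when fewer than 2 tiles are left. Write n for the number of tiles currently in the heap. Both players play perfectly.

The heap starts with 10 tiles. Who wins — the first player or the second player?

The first player wins.

Classify positions by backward induction: terminal positions (no move available) are L. From any other position, the mover wins iff some move reaches an L.
n=0: no move → L
n=1: no move → L
n=2: W (go to 0, an L position)
n=3: W (go to 1, an L position)
n=4: L (sole option 2(W) is W)
n=5: L (sole option 3(W) is W)
n=6: W (go to 4, an L position)
n=7: W (go to 5, an L position)
n=8: W (go to 1, an L position)
n=9: L (options 7(W), 3(W), 2(W) are all W)
n=10: W (go to 4, an L position)
The starting position 10 is W: the player to move should remove 6, leaving 4, handing over an L position.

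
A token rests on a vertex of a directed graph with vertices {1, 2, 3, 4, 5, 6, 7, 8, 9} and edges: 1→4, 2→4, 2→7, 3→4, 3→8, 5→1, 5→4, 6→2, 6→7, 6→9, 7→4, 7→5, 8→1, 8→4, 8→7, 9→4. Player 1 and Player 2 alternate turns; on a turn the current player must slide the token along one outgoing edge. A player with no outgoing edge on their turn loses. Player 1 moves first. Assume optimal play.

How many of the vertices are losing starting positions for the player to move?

2

Work bottom-up. With no move the player to move loses. Otherwise the position is W if at least one move leads to an L position for the opponent, and L if every move leads to a W.
Every edge goes from a vertex to one that appears earlier in the order 4, 1, 9, 5, 7, 2, 8, 3, 6, so processing vertices in that order labels each vertex after all of its successors.
4: no outgoing edge → L
1: reaches L-position 4 → W
9: reaches L-position 4 → W
5: reaches L-position 4 → W
7: reaches L-position 4 → W
2: reaches L-position 4 → W
8: reaches L-position 4 → W
3: reaches L-position 4 → W
6: only reaches 2(W), 7(W), 9(W), all W → L
The L vertices are 4, 6; that is 2 in all.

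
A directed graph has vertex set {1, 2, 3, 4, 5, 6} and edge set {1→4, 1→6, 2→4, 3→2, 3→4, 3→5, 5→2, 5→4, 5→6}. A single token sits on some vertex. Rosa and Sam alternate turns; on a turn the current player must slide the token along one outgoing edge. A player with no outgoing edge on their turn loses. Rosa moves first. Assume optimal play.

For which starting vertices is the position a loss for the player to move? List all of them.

4, 6

Work bottom-up. With no move the player to move loses. Otherwise the position is W if at least one move leads to an L position for the opponent, and L if every move leads to a W.
Every edge goes from a vertex to one that appears earlier in the order 4, 6, 2, 1, 5, 3, so processing vertices in that order labels each vertex after all of its successors.
4: no outgoing edge → L
6: no outgoing edge → L
2: can move to 4, which is L ⇒ W
1: can move to 6, which is L ⇒ W
5: can move to 6, which is L ⇒ W
3: can move to 4, which is L ⇒ W
The losing starting vertices are exactly the entries labelled L in this table (2 of them).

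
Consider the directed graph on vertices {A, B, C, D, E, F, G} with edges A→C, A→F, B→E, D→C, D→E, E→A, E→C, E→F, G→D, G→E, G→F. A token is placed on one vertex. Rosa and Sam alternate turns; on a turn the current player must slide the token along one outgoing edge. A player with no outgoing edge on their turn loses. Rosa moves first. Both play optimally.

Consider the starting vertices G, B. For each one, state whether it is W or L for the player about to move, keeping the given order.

G: W, B: L

Use the standard recursion: the mover loses at a terminal position; elsewhere, the mover wins exactly when some move hands the opponent an L position.
Every edge goes from a vertex to one that appears earlier in the order C, F, A, E, D, G, B, so processing vertices in that order labels each vertex after all of its successors.
C: no outgoing edge → L
F: no outgoing edge → L
A: can move to F, which is L ⇒ W
E: can move to F, which is L ⇒ W
D: can move to C, which is L ⇒ W
G: can move to F, which is L ⇒ W
B: the only move is to E(W), a W ⇒ L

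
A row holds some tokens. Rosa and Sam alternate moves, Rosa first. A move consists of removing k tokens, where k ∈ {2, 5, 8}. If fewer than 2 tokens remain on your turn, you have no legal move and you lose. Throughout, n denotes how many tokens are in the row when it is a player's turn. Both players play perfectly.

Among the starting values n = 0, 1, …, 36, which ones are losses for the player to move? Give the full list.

0, 1, 4, 7, 10, 11, 14, 17, 20, 21, 24, 27, 30, 31, 34

Work bottom-up. With no move the player to move loses. Otherwise the position is W if at least one move leads to an L position for the opponent, and L if every move leads to a W.
n=0: no move → L
n=1: no move → L
n=2: →0(L), so W
n=3: →1(L), so W
n=4: →2(W) only, which is W, so L
n=5: →0(L), so W
n=6: →4(L), so W
n=7: →5(W), 2(W) — all W, so L
n=8: →0(L), so W
n=9: →7(L), so W
n=10: →8(W), 5(W), 2(W) — all W, so L
n=11: →9(W), 6(W), 3(W) — all W, so L
n=12: →10(L), so W
n=13: →11(L), so W
n=14: →12(W), 9(W), 6(W) — all W, so L
n=15: →10(L), so W
n=16: →14(L), so W
n=17: →15(W), 12(W), 9(W) — all W, so L
n=18: →10(L), so W
n=19: →17(L), so W
n=20: →18(W), 15(W), 12(W) — all W, so L
n=21: →19(W), 16(W), 13(W) — all W, so L
n=22: →20(L), so W
n=23: →21(L), so W
n=24: →22(W), 19(W), 16(W) — all W, so L
n=25: →20(L), so W
n=26: →24(L), so W
n=27: →25(W), 22(W), 19(W) — all W, so L
n=28: →20(L), so W
n=29: →27(L), so W
n=30: →28(W), 25(W), 22(W) — all W, so L
n=31: →29(W), 26(W), 23(W) — all W, so L
n=32: →30(L), so W
n=33: →31(L), so W
n=34: →32(W), 29(W), 26(W) — all W, so L
n=35: →30(L), so W
n=36: →34(L), so W
The losing starting values of n are exactly the entries labelled L in this table (15 of them).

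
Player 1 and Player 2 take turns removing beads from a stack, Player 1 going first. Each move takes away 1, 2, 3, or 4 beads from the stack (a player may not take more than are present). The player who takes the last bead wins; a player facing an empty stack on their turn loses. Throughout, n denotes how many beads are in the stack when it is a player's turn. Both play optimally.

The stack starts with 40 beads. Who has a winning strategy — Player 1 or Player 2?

Player 2 wins.

Use the standard recursion: the mover loses at a terminal position; elsewhere, the mover wins exactly when some move hands the opponent an L position.
n=0: no move → L
n=1: W (go to 0, an L position)
n=2: W (go to 0, an L position)
n=3: W (go to 0, an L position)
n=4: W (go to 0, an L position)
n=5: L (options 4(W), 3(W), 2(W), 1(W) are all W)
n=6: W (go to 5, an L position)
n=7: W (go to 5, an L position)
n=8: W (go to 5, an L position)
n=9: W (go to 5, an L position)
n=10: L (options 9(W), 8(W), 7(W), 6(W) are all W)
n=11: W (go to 10, an L position)
n=12: W (go to 10, an L position)
n=13: W (go to 10, an L position)
n=14: W (go to 10, an L position)
n=15: L (options 14(W), 13(W), 12(W), 11(W) are all W)
n=16: W (go to 15, an L position)
n=17: W (go to 15, an L position)
n=18: W (go to 15, an L position)
n=19: W (go to 15, an L position)
n=20: L (options 19(W), 18(W), 17(W), 16(W) are all W)
n=21: W (go to 20, an L position)
n=22: W (go to 20, an L position)
n=23: W (go to 20, an L position)
n=24: W (go to 20, an L position)
n=25: L (options 24(W), 23(W), 22(W), 21(W) are all W)
n=26: W (go to 25, an L position)
n=27: W (go to 25, an L position)
n=28: W (go to 25, an L position)
n=29: W (go to 25, an L position)
n=30: L (options 29(W), 28(W), 27(W), 26(W) are all W)
n=31: W (go to 30, an L position)
n=32: W (go to 30, an L position)
n=33: W (go to 30, an L position)
n=34: W (go to 30, an L position)
n=35: L (options 34(W), 33(W), 32(W), 31(W) are all W)
n=36: W (go to 35, an L position)
n=37: W (go to 35, an L position)
n=38: W (go to 35, an L position)
n=39: W (go to 35, an L position)
n=40: L (options 39(W), 38(W), 37(W), 36(W) are all W)
Every move from 40 reaches a W position, so the mover loses.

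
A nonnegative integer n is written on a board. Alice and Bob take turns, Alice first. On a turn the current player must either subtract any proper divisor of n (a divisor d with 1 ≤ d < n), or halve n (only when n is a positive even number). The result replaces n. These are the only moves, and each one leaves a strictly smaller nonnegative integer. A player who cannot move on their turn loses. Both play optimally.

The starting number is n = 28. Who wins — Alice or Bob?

Alice wins.

Build the W/L table. Terminal = L. A non-terminal position is W if it has a move to some L; otherwise it is L.
n=0: no move → L
n=1: no move → L
n=2: →1(L), so W
n=3: →2(W) only, which is W, so L
n=4: →3(L), so W
n=5: →4(W) only, which is W, so L
n=6: →3(L), so W
n=7: →6(W) only, which is W, so L
n=8: →7(L), so W
n=9: →6(W), 8(W) — all W, so L
n=10: →5(L), so W
n=11: →10(W) only, which is W, so L
n=12: →9(L), so W
n=13: →12(W) only, which is W, so L
n=14: →7(L), so W
n=15: →10(W), 12(W), 14(W) — all W, so L
n=16: →15(L), so W
n=17: →16(W) only, which is W, so L
n=18: →9(L), so W
n=19: →18(W) only, which is W, so L
n=20: →15(L), so W
n=21: →14(W), 18(W), 20(W) — all W, so L
n=22: →11(L), so W
n=23: →22(W) only, which is W, so L
n=24: →21(L), so W
n=25: →20(W), 24(W) — all W, so L
n=26: →13(L), so W
n=27: →18(W), 24(W), 26(W) — all W, so L
n=28: →21(L), so W
From 28 Alice can move to 21, reaching an L position.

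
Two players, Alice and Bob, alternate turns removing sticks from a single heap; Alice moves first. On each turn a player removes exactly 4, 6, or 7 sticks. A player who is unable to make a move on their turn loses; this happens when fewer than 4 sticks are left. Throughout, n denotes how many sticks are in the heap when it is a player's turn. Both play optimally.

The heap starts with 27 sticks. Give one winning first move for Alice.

Remove 4, leaving 23.

Work bottom-up. With no move the player to move loses. Otherwise the position is W if at least one move leads to an L position for the opponent, and L if every move leads to a W.
n=0: no move → L
n=1: no move → L
n=2: no move → L
n=3: no move → L
n=4: reaches L-position 0 → W
n=5: reaches L-position 1 → W
n=6: reaches L-position 2 → W
n=7: reaches L-position 3 → W
n=8: reaches L-position 2 → W
n=9: reaches L-position 3 → W
n=10: reaches L-position 3 → W
n=11: only reaches 7(W), 5(W), 4(W), all W → L
n=12: only reaches 8(W), 6(W), 5(W), all W → L
n=13: only reaches 9(W), 7(W), 6(W), all W → L
n=14: only reaches 10(W), 8(W), 7(W), all W → L
n=15: reaches L-position 11 → W
n=16: reaches L-position 12 → W
n=17: reaches L-position 13 → W
n=18: reaches L-position 14 → W
n=19: reaches L-position 13 → W
n=20: reaches L-position 14 → W
n=21: reaches L-position 14 → W
n=22: only reaches 18(W), 16(W), 15(W), all W → L
n=23: only reaches 19(W), 17(W), 16(W), all W → L
n=24: only reaches 20(W), 18(W), 17(W), all W → L
n=25: only reaches 21(W), 19(W), 18(W), all W → L
n=26: reaches L-position 22 → W
n=27: reaches L-position 23 → W
From 27, the L positions reachable in one move are: 23.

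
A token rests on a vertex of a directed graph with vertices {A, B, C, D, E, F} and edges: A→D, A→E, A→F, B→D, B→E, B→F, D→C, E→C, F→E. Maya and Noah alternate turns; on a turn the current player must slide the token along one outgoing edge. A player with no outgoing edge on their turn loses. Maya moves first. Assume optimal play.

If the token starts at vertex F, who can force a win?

Label each position W (a win for the player to move) or L (a loss). A position with no legal move is L; any other position is W exactly when some move reaches an L, and L when every move reaches a W.
Every edge goes from a vertex to one that appears earlier in the order C, D, E, F, A, B, so processing vertices in that order labels each vertex after all of its successors.
C: no outgoing edge → L
D: →C(L), so W
E: →C(L), so W
F: →E(W) only, which is W, so L
A: →F(L), so W
B: →F(L), so W
Every move from F reaches a W position, so the mover loses.

Noah wins.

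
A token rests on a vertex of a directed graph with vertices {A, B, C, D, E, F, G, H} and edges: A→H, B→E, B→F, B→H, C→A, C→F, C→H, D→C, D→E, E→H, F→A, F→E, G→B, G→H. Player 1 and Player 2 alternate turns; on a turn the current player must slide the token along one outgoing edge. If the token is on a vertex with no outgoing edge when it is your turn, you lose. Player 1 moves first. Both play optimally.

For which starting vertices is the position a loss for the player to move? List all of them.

D, F, H

Compute win/loss labels from the base case upward. A position with no move is L. Any other position is W if it can reach an L in one move, else L.
Every edge goes from a vertex to one that appears earlier in the order H, E, A, F, C, B, D, G, so processing vertices in that order labels each vertex after all of its successors.
H: no outgoing edge → L
E: →H(L), so W
A: →H(L), so W
F: →A(W), E(W) — all W, so L
C: →F(L), so W
B: →F(L), so W
D: →C(W), E(W) — all W, so L
G: →H(L), so W
Reading off the rows marked L gives the requested list; there are 3 such vertices.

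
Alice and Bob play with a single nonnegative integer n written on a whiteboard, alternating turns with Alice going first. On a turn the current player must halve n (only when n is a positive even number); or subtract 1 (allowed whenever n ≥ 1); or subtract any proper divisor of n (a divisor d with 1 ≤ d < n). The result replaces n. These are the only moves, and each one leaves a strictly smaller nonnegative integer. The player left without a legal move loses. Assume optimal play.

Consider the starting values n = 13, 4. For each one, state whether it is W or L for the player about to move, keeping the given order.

Label each position W (a win for the player to move) or L (a loss). A position with no legal move is L; any other position is W exactly when some move reaches an L, and L when every move reaches a W.
n=0: no move → L
n=1: →0(L), so W
n=2: →1(W) only, which is W, so L
n=3: →2(L), so W
n=4: →2(L), so W
n=5: →4(W) only, which is W, so L
n=6: →5(L), so W
n=7: →6(W) only, which is W, so L
n=8: →7(L), so W
n=9: →6(W), 8(W) — all W, so L
n=10: →5(L), so W
n=11: →10(W) only, which is W, so L
n=12: →9(L), so W
n=13: →12(W) only, which is W, so L

13: L, 4: W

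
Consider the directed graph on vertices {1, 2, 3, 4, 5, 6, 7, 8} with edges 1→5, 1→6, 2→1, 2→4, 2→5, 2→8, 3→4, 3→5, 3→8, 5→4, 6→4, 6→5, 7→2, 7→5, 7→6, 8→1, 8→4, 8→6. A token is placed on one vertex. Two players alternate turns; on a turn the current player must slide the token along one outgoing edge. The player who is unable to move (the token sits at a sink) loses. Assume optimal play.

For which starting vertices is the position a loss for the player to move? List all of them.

1, 4, 7

Classify positions by backward induction: terminal positions (no move available) are L. From any other position, the mover wins iff some move reaches an L.
Every edge goes from a vertex to one that appears earlier in the order 4, 5, 6, 1, 8, 2, 3, 7, so processing vertices in that order labels each vertex after all of its successors.
4: no outgoing edge → L
5: W (go to 4, an L position)
6: W (go to 4, an L position)
1: L (options 6(W), 5(W) are all W)
8: W (go to 1, an L position)
2: W (go to 1, an L position)
3: W (go to 4, an L position)
7: L (options 2(W), 6(W), 5(W) are all W)
Reading off the rows marked L gives the requested list; there are 3 such vertices.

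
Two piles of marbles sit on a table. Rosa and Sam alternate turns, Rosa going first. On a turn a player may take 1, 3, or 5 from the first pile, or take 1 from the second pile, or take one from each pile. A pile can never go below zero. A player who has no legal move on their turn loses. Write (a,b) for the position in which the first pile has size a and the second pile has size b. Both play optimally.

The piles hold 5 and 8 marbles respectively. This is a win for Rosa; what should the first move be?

Work bottom-up. With no move the player to move loses. Otherwise the position is W if at least one move leads to an L position for the opponent, and L if every move leads to a W.
No move ever increases a pile, so every position that can arise here has a ≤ 5 and b ≤ 8; it is enough to label the cells with 0 ≤ a ≤ 5 and 0 ≤ b ≤ 8.
Every move lowers a or b (never raises either), so fill the grid row by row in increasing a, and left to right within a row: each cell's successors are then already labelled.
      b=0  b=1  b=2  b=3  b=4  b=5  b=6  b=7  b=8
a=0:    L    W    L    W    L    W    L    W    L
a=1:    W    W    W    W    W    W    W    W    W
a=2:    L    W    L    W    L    W    L    W    L
a=3:    W    W    W    W    W    W    W    W    W
a=4:    L    W    L    W    L    W    L    W    L
a=5:    W    W    W    W    W    W    W    W    W
Cells with no legal move (terminal, hence L): (0,0).
The remaining L cells, each justified by listing all of its moves:
(0,2): only reaches (0,1)(W), which is W → L
(0,4): only reaches (0,3)(W), which is W → L
(0,6): only reaches (0,5)(W), which is W → L
(0,8): only reaches (0,7)(W), which is W → L
(2,0): only reaches (1,0)(W), which is W → L
(2,2): only reaches (1,2)(W), (2,1)(W), (1,1)(W), all W → L
(2,4): only reaches (1,4)(W), (2,3)(W), (1,3)(W), all W → L
(2,6): only reaches (1,6)(W), (2,5)(W), (1,5)(W), all W → L
(2,8): only reaches (1,8)(W), (2,7)(W), (1,7)(W), all W → L
(4,0): only reaches (3,0)(W), (1,0)(W), all W → L
(4,2): only reaches (3,2)(W), (1,2)(W), (4,1)(W), (3,1)(W), all W → L
(4,4): only reaches (3,4)(W), (1,4)(W), (4,3)(W), (3,3)(W), all W → L
(4,6): only reaches (3,6)(W), (1,6)(W), (4,5)(W), (3,5)(W), all W → L
(4,8): only reaches (3,8)(W), (1,8)(W), (4,7)(W), (3,7)(W), all W → L
Every other cell has at least one move into one of the L cells above, so it is W.
From (5,8), the L positions reachable in one move are: (4,8), (2,8), (0,8). Any move reaching one of these is winning.

Move to (4,8).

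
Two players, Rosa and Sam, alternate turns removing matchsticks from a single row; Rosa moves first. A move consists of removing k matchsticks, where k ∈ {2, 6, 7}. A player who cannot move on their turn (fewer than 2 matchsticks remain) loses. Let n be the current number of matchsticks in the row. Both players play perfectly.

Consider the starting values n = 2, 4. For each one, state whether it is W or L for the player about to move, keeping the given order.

2: W, 4: L

Label each position W (a win for the player to move) or L (a loss). A position with no legal move is L; any other position is W exactly when some move reaches an L, and L when every move reaches a W.
n=0: no move → L
n=1: no move → L
n=2: can move to 0, which is L ⇒ W
n=3: can move to 1, which is L ⇒ W
n=4: the only move is to 2(W), a W ⇒ L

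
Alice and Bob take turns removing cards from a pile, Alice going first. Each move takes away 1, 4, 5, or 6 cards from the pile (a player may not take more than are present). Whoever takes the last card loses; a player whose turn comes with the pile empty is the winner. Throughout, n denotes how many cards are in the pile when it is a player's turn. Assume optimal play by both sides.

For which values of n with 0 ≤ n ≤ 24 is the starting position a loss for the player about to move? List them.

1, 3, 10, 12, 19, 21

Positions with no move are W. A position that does have a move is losing for the player to move precisely when every available move leads to a winning position for the opponent. Fill in the labels:
n=0: no move; the opponent has just taken the last card and therefore loses → W
n=1: →0(W) only, which is W, so L
n=2: →1(L), so W
n=3: →2(W) only, which is W, so L
n=4: →3(L), so W
n=5: →1(L), so W
n=6: →1(L), so W
n=7: →3(L), so W
n=8: →3(L), so W
n=9: →3(L), so W
n=10: →9(W), 6(W), 5(W), 4(W) — all W, so L
n=11: →10(L), so W
n=12: →11(W), 8(W), 7(W), 6(W) — all W, so L
n=13: →12(L), so W
n=14: →10(L), so W
n=15: →10(L), so W
n=16: →12(L), so W
n=17: →12(L), so W
n=18: →12(L), so W
n=19: →18(W), 15(W), 14(W), 13(W) — all W, so L
n=20: →19(L), so W
n=21: →20(W), 17(W), 16(W), 15(W) — all W, so L
n=22: →21(L), so W
n=23: →19(L), so W
n=24: →19(L), so W
The losing starting values of n are exactly the entries labelled L in this table (6 of them).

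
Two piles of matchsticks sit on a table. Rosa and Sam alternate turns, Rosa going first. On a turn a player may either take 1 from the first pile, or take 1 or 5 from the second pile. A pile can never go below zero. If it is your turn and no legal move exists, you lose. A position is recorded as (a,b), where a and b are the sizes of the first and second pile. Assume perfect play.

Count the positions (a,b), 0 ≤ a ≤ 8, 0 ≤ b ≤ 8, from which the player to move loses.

41

Label each position W (a win for the player to move) or L (a loss). A position with no legal move is L; any other position is W exactly when some move reaches an L, and L when every move reaches a W.
Every move lowers a or b (never raises either), so fill the grid row by row in increasing a, and left to right within a row: each cell's successors are then already labelled.
      b=0  b=1  b=2  b=3  b=4  b=5  b=6  b=7  b=8
a=0:    L    W    L    W    L    W    L    W    L
a=1:    W    L    W    L    W    L    W    L    W
a=2:    L    W    L    W    L    W    L    W    L
a=3:    W    L    W    L    W    L    W    L    W
a=4:    L    W    L    W    L    W    L    W    L
a=5:    W    L    W    L    W    L    W    L    W
a=6:    L    W    L    W    L    W    L    W    L
a=7:    W    L    W    L    W    L    W    L    W
a=8:    L    W    L    W    L    W    L    W    L
Cells with no legal move (terminal, hence L): (0,0).
The remaining L cells, each justified by listing all of its moves:
(0,2): →(0,1)(W) only, which is W, so L
(0,4): →(0,3)(W) only, which is W, so L
(0,6): →(0,5)(W), (0,1)(W) — all W, so L
(0,8): →(0,7)(W), (0,3)(W) — all W, so L
(1,1): →(0,1)(W), (1,0)(W) — all W, so L
(1,3): →(0,3)(W), (1,2)(W) — all W, so L
(1,5): →(0,5)(W), (1,4)(W), (1,0)(W) — all W, so L
(1,7): →(0,7)(W), (1,6)(W), (1,2)(W) — all W, so L
(2,0): →(1,0)(W) only, which is W, so L
(2,2): →(1,2)(W), (2,1)(W) — all W, so L
(2,4): →(1,4)(W), (2,3)(W) — all W, so L
(2,6): →(1,6)(W), (2,5)(W), (2,1)(W) — all W, so L
(2,8): →(1,8)(W), (2,7)(W), (2,3)(W) — all W, so L
(3,1): →(2,1)(W), (3,0)(W) — all W, so L
(3,3): →(2,3)(W), (3,2)(W) — all W, so L
(3,5): →(2,5)(W), (3,4)(W), (3,0)(W) — all W, so L
(3,7): →(2,7)(W), (3,6)(W), (3,2)(W) — all W, so L
(4,0): →(3,0)(W) only, which is W, so L
(4,2): →(3,2)(W), (4,1)(W) — all W, so L
(4,4): →(3,4)(W), (4,3)(W) — all W, so L
(4,6): →(3,6)(W), (4,5)(W), (4,1)(W) — all W, so L
(4,8): →(3,8)(W), (4,7)(W), (4,3)(W) — all W, so L
(5,1): →(4,1)(W), (5,0)(W) — all W, so L
(5,3): →(4,3)(W), (5,2)(W) — all W, so L
(5,5): →(4,5)(W), (5,4)(W), (5,0)(W) — all W, so L
(5,7): →(4,7)(W), (5,6)(W), (5,2)(W) — all W, so L
(6,0): →(5,0)(W) only, which is W, so L
(6,2): →(5,2)(W), (6,1)(W) — all W, so L
(6,4): →(5,4)(W), (6,3)(W) — all W, so L
(6,6): →(5,6)(W), (6,5)(W), (6,1)(W) — all W, so L
(6,8): →(5,8)(W), (6,7)(W), (6,3)(W) — all W, so L
(7,1): →(6,1)(W), (7,0)(W) — all W, so L
(7,3): →(6,3)(W), (7,2)(W) — all W, so L
(7,5): →(6,5)(W), (7,4)(W), (7,0)(W) — all W, so L
(7,7): →(6,7)(W), (7,6)(W), (7,2)(W) — all W, so L
(8,0): →(7,0)(W) only, which is W, so L
(8,2): →(7,2)(W), (8,1)(W) — all W, so L
(8,4): →(7,4)(W), (8,3)(W) — all W, so L
(8,6): →(7,6)(W), (8,5)(W), (8,1)(W) — all W, so L
(8,8): →(7,8)(W), (8,7)(W), (8,3)(W) — all W, so L
Every other cell has at least one move into one of the L cells above, so it is W.
L cells per row: a=0: 5, a=1: 4, a=2: 5, a=3: 4, a=4: 5, a=5: 4, a=6: 5, a=7: 4, a=8: 5; total 41.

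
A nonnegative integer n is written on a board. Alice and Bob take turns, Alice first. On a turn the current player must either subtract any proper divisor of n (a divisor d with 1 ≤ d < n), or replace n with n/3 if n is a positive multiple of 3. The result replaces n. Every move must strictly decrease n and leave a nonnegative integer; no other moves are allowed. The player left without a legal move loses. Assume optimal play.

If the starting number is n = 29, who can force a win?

Classify positions by backward induction: terminal positions (no move available) are L. From any other position, the mover wins iff some move reaches an L.
n=0: no move → L
n=1: no move → L
n=2: can move to 1, which is L ⇒ W
n=3: can move to 1, which is L ⇒ W
n=4: moves to 2(W), 3(W); every one is W ⇒ L
n=5: can move to 4, which is L ⇒ W
n=6: can move to 4, which is L ⇒ W
n=7: the only move is to 6(W), a W ⇒ L
n=8: can move to 4, which is L ⇒ W
n=9: moves to 3(W), 6(W), 8(W); every one is W ⇒ L
n=10: can move to 9, which is L ⇒ W
n=11: the only move is to 10(W), a W ⇒ L
n=12: can move to 4, which is L ⇒ W
n=13: the only move is to 12(W), a W ⇒ L
n=14: can move to 7, which is L ⇒ W
n=15: moves to 5(W), 10(W), 12(W), 14(W); every one is W ⇒ L
n=16: can move to 15, which is L ⇒ W
n=17: the only move is to 16(W), a W ⇒ L
n=18: can move to 9, which is L ⇒ W
n=19: the only move is to 18(W), a W ⇒ L
n=20: can move to 15, which is L ⇒ W
n=21: can move to 7, which is L ⇒ W
n=22: can move to 11, which is L ⇒ W
n=23: the only move is to 22(W), a W ⇒ L
n=24: can move to 23, which is L ⇒ W
n=25: moves to 20(W), 24(W); every one is W ⇒ L
n=26: can move to 13, which is L ⇒ W
n=27: can move to 9, which is L ⇒ W
n=28: moves to 14(W), 21(W), 24(W), 26(W), 27(W); every one is W ⇒ L
n=29: can move to 28, which is L ⇒ W
The starting position 29 is W: Alice should move to 28, handing over an L position.

Alice wins.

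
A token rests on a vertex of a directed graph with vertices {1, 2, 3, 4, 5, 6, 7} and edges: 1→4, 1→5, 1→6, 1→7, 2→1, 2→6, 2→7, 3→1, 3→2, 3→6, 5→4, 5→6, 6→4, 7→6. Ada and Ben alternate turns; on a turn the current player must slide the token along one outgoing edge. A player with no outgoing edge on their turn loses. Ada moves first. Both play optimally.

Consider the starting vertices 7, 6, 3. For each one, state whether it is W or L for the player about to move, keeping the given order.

7: L, 6: W, 3: L

Positions with no move are L. A position that does have a move is losing for the player to move precisely when every available move leads to a winning position for the opponent. Fill in the labels:
Every edge goes from a vertex to one that appears earlier in the order 4, 6, 5, 7, 1, 2, 3, so processing vertices in that order labels each vertex after all of its successors.
4: no outgoing edge → L
6: reaches L-position 4 → W
5: reaches L-position 4 → W
7: only reaches 6(W), which is W → L
1: reaches L-position 7 → W
2: reaches L-position 7 → W
3: only reaches 2(W), 1(W), 6(W), all W → L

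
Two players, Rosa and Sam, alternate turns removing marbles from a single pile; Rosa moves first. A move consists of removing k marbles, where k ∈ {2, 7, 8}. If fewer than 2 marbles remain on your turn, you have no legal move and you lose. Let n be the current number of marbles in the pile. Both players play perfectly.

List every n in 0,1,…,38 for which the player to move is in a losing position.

0, 1, 4, 5, 10, 14, 15, 19, 20, 24, 25, 29, 30, 34, 35

Use the standard recursion: the mover loses at a terminal position; elsewhere, the mover wins exactly when some move hands the opponent an L position.
n=0: no move → L
n=1: no move → L
n=2: can move to 0, which is L ⇒ W
n=3: can move to 1, which is L ⇒ W
n=4: the only move is to 2(W), a W ⇒ L
n=5: the only move is to 3(W), a W ⇒ L
n=6: can move to 4, which is L ⇒ W
n=7: can move to 5, which is L ⇒ W
n=8: can move to 1, which is L ⇒ W
n=9: can move to 1, which is L ⇒ W
n=10: moves to 8(W), 3(W), 2(W); every one is W ⇒ L
n=11: can move to 4, which is L ⇒ W
n=12: can move to 10, which is L ⇒ W
n=13: can move to 5, which is L ⇒ W
n=14: moves to 12(W), 7(W), 6(W); every one is W ⇒ L
n=15: moves to 13(W), 8(W), 7(W); every one is W ⇒ L
n=16: can move to 14, which is L ⇒ W
n=17: can move to 15, which is L ⇒ W
n=18: can move to 10, which is L ⇒ W
n=19: moves to 17(W), 12(W), 11(W); every one is W ⇒ L
n=20: moves to 18(W), 13(W), 12(W); every one is W ⇒ L
n=21: can move to 19, which is L ⇒ W
n=22: can move to 20, which is L ⇒ W
n=23: can move to 15, which is L ⇒ W
n=24: moves to 22(W), 17(W), 16(W); every one is W ⇒ L
n=25: moves to 23(W), 18(W), 17(W); every one is W ⇒ L
n=26: can move to 24, which is L ⇒ W
n=27: can move to 25, which is L ⇒ W
n=28: can move to 20, which is L ⇒ W
n=29: moves to 27(W), 22(W), 21(W); every one is W ⇒ L
n=30: moves to 28(W), 23(W), 22(W); every one is W ⇒ L
n=31: can move to 29, which is L ⇒ W
n=32: can move to 30, which is L ⇒ W
n=33: can move to 25, which is L ⇒ W
n=34: moves to 32(W), 27(W), 26(W); every one is W ⇒ L
n=35: moves to 33(W), 28(W), 27(W); every one is W ⇒ L
n=36: can move to 34, which is L ⇒ W
n=37: can move to 35, which is L ⇒ W
n=38: can move to 30, which is L ⇒ W
The losing starting values of n are exactly the entries labelled L in this table (15 of them).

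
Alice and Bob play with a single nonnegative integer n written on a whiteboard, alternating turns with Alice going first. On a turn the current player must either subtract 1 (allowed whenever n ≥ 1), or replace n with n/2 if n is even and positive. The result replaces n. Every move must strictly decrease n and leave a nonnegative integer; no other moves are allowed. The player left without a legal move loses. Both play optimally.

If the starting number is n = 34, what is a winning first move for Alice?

Move to 17.

Compute win/loss labels from the base case upward. A position with no move is L. Any other position is W if it can reach an L in one move, else L.
n=0: no move → L
n=1: →0(L), so W
n=2: →1(W) only, which is W, so L
n=3: →2(L), so W
n=4: →2(L), so W
n=5: →4(W) only, which is W, so L
n=6: →5(L), so W
n=7: →6(W) only, which is W, so L
n=8: →7(L), so W
n=9: →8(W) only, which is W, so L
n=10: →5(L), so W
n=11: →10(W) only, which is W, so L
n=12: →11(L), so W
n=13: →12(W) only, which is W, so L
n=14: →7(L), so W
n=15: →14(W) only, which is W, so L
n=16: →15(L), so W
n=17: →16(W) only, which is W, so L
n=18: →9(L), so W
n=19: →18(W) only, which is W, so L
n=20: →19(L), so W
n=21: →20(W) only, which is W, so L
n=22: →11(L), so W
n=23: →22(W) only, which is W, so L
n=24: →23(L), so W
n=25: →24(W) only, which is W, so L
n=26: →13(L), so W
n=27: →26(W) only, which is W, so L
n=28: →27(L), so W
n=29: →28(W) only, which is W, so L
n=30: →15(L), so W
n=31: →30(W) only, which is W, so L
n=32: →31(L), so W
n=33: →32(W) only, which is W, so L
n=34: →17(L), so W
From 34, the L positions reachable in one move are: 17, 33. Any move reaching one of these is winning.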